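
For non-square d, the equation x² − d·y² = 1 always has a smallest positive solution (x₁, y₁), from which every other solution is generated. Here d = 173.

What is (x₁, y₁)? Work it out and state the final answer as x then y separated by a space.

√173 → a₀=13, period (6,1,1,6,26); ℓ=5 odd so k=9
a_0=13:  p_0=13·1+0=13,  q_0=13·0+1=1
…
a_2=1:  p_2=1·79+13=92,  q_2=1·6+1=7
…
a_5=26:  p_5=26·1118+171=29239,  q_5=26·85+13=2223
…
a_8=1:  p_8=1·205791+176552=382343,  q_8=1·15646+13423=29069
a_9=6:  p_9=6·382343+205791=2499849,  q_9=6·29069+15646=190060
fundamental: x₁=2499849, y₁=190060  (since 6249245022801 − 173·36122803600 = 1)

2499849 190060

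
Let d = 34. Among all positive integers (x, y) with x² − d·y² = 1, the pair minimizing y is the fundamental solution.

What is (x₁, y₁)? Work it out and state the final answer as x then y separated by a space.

d=34: √d = [5; 1,4,1,10] (ℓ=4, even), read p_3/q_3
i=0: a=5 ⇒ p=5, q=1
…
i=2: a=4 ⇒ p=29, q=5
i=3: a=1 ⇒ p=35, q=6
(x₁, y₁) = (35, 6);  35² − 34·6² = 1 ✓

35 6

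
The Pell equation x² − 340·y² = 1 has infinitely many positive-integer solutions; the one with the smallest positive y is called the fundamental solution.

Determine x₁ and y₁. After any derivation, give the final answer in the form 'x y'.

285769 15498

d=340: √d = [18; 2,3,1,1,1,…,3,2,36] (ℓ=14, even), read p_13/q_13
k=0  a_k=18  p_k/q_k = 18/1
k=1  a_k=2  p_k/q_k = 37/2
k=2  a_k=3  p_k/q_k = 129/7
k=3  a_k=1  p_k/q_k = 166/9
k=4  a_k=1  p_k/q_k = 295/16
k=5  a_k=1  p_k/q_k = 461/25
…
k=8  a_k=1  p_k/q_k = 7265/394
k=9  a_k=1  p_k/q_k = 13774/747
k=10  a_k=1  p_k/q_k = 21039/1141
k=11  a_k=1  p_k/q_k = 34813/1888
k=12  a_k=3  p_k/q_k = 125478/6805
k=13  a_k=2  p_k/q_k = 285769/15498
(x₁, y₁) = (285769, 15498);  285769² − 340·15498² = 1 ✓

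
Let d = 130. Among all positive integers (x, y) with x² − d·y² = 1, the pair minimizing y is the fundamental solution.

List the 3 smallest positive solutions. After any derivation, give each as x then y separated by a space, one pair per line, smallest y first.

6499 570
84474001 7408860
1097993058499 96300361710

√130 → a₀=11, period (2,2,22); ℓ=3 odd so k=5
i=0: a=11 ⇒ p=11, q=1
i=1: a=2 ⇒ p=23, q=2
…
i=3: a=22 ⇒ p=1277, q=112
i=4: a=2 ⇒ p=2611, q=229
i=5: a=2 ⇒ p=6499, q=570
→ (6499, 570).  Check: 6499²=42237001, 130·570²=42237000, difference 1.
k=2:  x_2 = 6499·6499+130·570·570 = 84474001,  y_2 = 6499·570+570·6499 = 7408860
k=3:  x_3 = 6499·84474001+130·570·7408860 = 1097993058499,  y_3 = 6499·7408860+570·84474001 = 96300361710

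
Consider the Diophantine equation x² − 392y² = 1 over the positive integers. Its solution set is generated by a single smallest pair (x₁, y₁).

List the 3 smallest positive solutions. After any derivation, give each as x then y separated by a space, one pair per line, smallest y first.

99 5
19601 990
3880899 196015

[19; 1,3,1,38] for √392; ℓ=4 ⇒ convergent index 3
step 0: (19, 1)  from 19·(1,0) + (0,1)
step 1: (20, 1)  from 1·(19,1) + (1,0)
step 2: (79, 4)  from 3·(20,1) + (19,1)
step 3: (99, 5)  from 1·(79,4) + (20,1)
→ (99, 5).  Check: 99²=9801, 392·5²=9800, difference 1.
(99+5√392)^2 = 19601 + 990√392
(99+5√392)^3 = 3880899 + 196015√392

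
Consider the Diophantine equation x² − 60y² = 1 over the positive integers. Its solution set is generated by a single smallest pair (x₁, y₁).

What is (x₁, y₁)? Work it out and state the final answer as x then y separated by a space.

31 4

√60 → a₀=7, period (1,2,1,14); ℓ=4 even so k=3
k=0  a_k=7  p_k/q_k = 7/1
…
k=2  a_k=2  p_k/q_k = 23/3
k=3  a_k=1  p_k/q_k = 31/4
(x₁, y₁) = (31, 4);  31² − 60·4² = 1 ✓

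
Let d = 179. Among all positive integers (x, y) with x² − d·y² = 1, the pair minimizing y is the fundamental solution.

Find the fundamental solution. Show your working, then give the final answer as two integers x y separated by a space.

√179 = [13; 2,1,1,1,3,…,1,2,26, …], period ℓ=14 (even) → k=13
a_0=13:  p_0=13·1+0=13,  q_0=13·0+1=1
a_1=2:  p_1=2·13+1=27,  q_1=2·1+0=2
…
a_3=1:  p_3=1·40+27=67,  q_3=1·3+2=5
…
a_8=5:  p_8=5·26999+2047=137042,  q_8=5·2018+153=10243
a_9=3:  p_9=3·137042+26999=438125,  q_9=3·10243+2018=32747
a_10=1:  p_10=1·438125+137042=575167,  q_10=1·32747+10243=42990
…
a_12=1:  p_12=1·1013292+575167=1588459,  q_12=1·75737+42990=118727
a_13=2:  p_13=2·1588459+1013292=4190210,  q_13=2·118727+75737=313191
(x₁, y₁) = (4190210, 313191);  4190210² − 179·313191² = 1 ✓

4190210 313191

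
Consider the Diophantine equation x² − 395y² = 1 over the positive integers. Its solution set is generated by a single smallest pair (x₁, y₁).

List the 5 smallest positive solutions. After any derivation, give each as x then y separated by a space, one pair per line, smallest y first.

√395 → a₀=19, period (1,6,1,38); ℓ=4 even so k=3
i=0: a=19 ⇒ p=19, q=1
…
i=2: a=6 ⇒ p=139, q=7
i=3: a=1 ⇒ p=159, q=8
fundamental: x₁=159, y₁=8  (since 25281 − 395·64 = 1)
n=2: (159,8)∘(159,8) = (159·159+395·8·8, 159·8+8·159) = (50561,2544)
n=3: (50561,2544)∘(159,8) = (159·50561+395·8·2544, 159·2544+8·50561) = (16078239,808984)
n=4: (16078239,808984)∘(159,8) = (159·16078239+395·8·808984, 159·808984+8·16078239) = (5112829441,257254368)
n=5: (5112829441,257254368)∘(159,8) = (159·5112829441+395·8·257254368, 159·257254368+8·5112829441) = (1625863683999,81806080040)

159 8
50561 2544
16078239 808984
5112829441 257254368
1625863683999 81806080040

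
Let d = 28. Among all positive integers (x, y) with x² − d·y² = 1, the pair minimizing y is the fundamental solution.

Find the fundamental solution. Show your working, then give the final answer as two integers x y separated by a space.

d=28: √d = [5; 3,2,3,10] (ℓ=4, even), read p_3/q_3
a_0=5:  p_0=5·1+0=5,  q_0=5·0+1=1
a_1=3:  p_1=3·5+1=16,  q_1=3·1+0=3
a_2=2:  p_2=2·16+5=37,  q_2=2·3+1=7
a_3=3:  p_3=3·37+16=127,  q_3=3·7+3=24
fundamental: x₁=127, y₁=24  (since 16129 − 28·576 = 1)

127 24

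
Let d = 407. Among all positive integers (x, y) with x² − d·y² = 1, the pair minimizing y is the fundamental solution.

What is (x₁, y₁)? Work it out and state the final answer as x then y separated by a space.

2663 132

[20; 5,1,2,1,5,40] for √407; ℓ=6 ⇒ convergent index 5
i=0: a=20 ⇒ p=20, q=1
…
i=4: a=1 ⇒ p=464, q=23
i=5: a=5 ⇒ p=2663, q=132
(x₁, y₁) = (2663, 132);  2663² − 407·132² = 1 ✓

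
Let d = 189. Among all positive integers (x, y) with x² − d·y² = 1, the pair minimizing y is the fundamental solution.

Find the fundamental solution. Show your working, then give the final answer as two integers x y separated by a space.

55 4

[13; 1,2,1,26] for √189; ℓ=4 ⇒ convergent index 3
a_0=13:  p_0=13·1+0=13,  q_0=13·0+1=1
a_1=1:  p_1=1·13+1=14,  q_1=1·1+0=1
a_2=2:  p_2=2·14+13=41,  q_2=2·1+1=3
a_3=1:  p_3=1·41+14=55,  q_3=1·3+1=4
(x₁, y₁) = (55, 4);  55² − 189·4² = 1 ✓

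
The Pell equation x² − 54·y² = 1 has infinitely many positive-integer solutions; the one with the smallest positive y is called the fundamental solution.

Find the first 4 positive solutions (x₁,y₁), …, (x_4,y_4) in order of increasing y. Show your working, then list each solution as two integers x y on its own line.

485 66
470449 64020
456335045 62099334
442644523201 60236289960

√54 = [7; 2,1,6,1,2,14, …], period ℓ=6 (even) → k=5
step 0: (7, 1)  from 7·(1,0) + (0,1)
…
step 2: (22, 3)  from 1·(15,2) + (7,1)
…
step 4: (169, 23)  from 1·(147,20) + (22,3)
step 5: (485, 66)  from 2·(169,23) + (147,20)
fundamental: x₁=485, y₁=66  (since 235225 − 54·4356 = 1)
(485+66√54)^2 = 470449 + 64020√54
(485+66√54)^3 = 456335045 + 62099334√54
(485+66√54)^4 = 442644523201 + 60236289960√54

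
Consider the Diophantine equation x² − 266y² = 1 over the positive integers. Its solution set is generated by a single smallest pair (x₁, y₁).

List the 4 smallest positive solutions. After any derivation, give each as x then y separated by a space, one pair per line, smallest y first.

685 42
938449 57540
1285674445 78829758
1761373051201 107996710920

√266 = [16; 3,4,3,32, …], period ℓ=4 (even) → k=3
step 0: (16, 1)  from 16·(1,0) + (0,1)
step 1: (49, 3)  from 3·(16,1) + (1,0)
step 2: (212, 13)  from 4·(49,3) + (16,1)
step 3: (685, 42)  from 3·(212,13) + (49,3)
(x₁, y₁) = (685, 42);  685² − 266·42² = 1 ✓
n=2: (685,42)∘(685,42) = (685·685+266·42·42, 685·42+42·685) = (938449,57540)
n=3: (938449,57540)∘(685,42) = (685·938449+266·42·57540, 685·57540+42·938449) = (1285674445,78829758)
n=4: (1285674445,78829758)∘(685,42) = (685·1285674445+266·42·78829758, 685·78829758+42·1285674445) = (1761373051201,107996710920)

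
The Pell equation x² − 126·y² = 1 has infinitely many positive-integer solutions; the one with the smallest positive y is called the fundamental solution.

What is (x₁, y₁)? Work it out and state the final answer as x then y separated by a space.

449 40

d=126: √d = [11; 4,2,4,22] (ℓ=4, even), read p_3/q_3
i=0: a=11 ⇒ p=11, q=1
i=1: a=4 ⇒ p=45, q=4
i=2: a=2 ⇒ p=101, q=9
i=3: a=4 ⇒ p=449, q=40
(x₁, y₁) = (449, 40);  449² − 126·40² = 1 ✓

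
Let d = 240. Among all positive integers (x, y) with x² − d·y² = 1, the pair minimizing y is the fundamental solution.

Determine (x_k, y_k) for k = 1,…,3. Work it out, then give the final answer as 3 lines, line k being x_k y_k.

31 2
1921 124
119071 7686

√240 → a₀=15, period (2,30); ℓ=2 even so k=1
a_0=15:  p_0=15·1+0=15,  q_0=15·0+1=1
a_1=2:  p_1=2·15+1=31,  q_1=2·1+0=2
fundamental: x₁=31, y₁=2  (since 961 − 240·4 = 1)
n=2: (31,2)∘(31,2) = (31·31+240·2·2, 31·2+2·31) = (1921,124)
n=3: (1921,124)∘(31,2) = (31·1921+240·2·124, 31·124+2·1921) = (119071,7686)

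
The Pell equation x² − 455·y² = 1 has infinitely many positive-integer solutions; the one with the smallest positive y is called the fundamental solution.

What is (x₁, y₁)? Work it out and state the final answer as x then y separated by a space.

64 3

√455 → a₀=21, period (3,42); ℓ=2 even so k=1
a_0=21:  p_0=21·1+0=21,  q_0=21·0+1=1
a_1=3:  p_1=3·21+1=64,  q_1=3·1+0=3
(x₁, y₁) = (64, 3);  64² − 455·3² = 1 ✓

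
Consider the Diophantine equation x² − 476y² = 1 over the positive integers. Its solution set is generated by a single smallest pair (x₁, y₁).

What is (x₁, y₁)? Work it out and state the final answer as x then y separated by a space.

28799 1320

[21; 1,4,2,10,2,4,1,42] for √476; ℓ=8 ⇒ convergent index 7
a_0=21:  p_0=21·1+0=21,  q_0=21·0+1=1
…
a_6=4:  p_6=4·5258+2509=23541,  q_6=4·241+115=1079
a_7=1:  p_7=1·23541+5258=28799,  q_7=1·1079+241=1320
(x₁, y₁) = (28799, 1320);  28799² − 476·1320² = 1 ✓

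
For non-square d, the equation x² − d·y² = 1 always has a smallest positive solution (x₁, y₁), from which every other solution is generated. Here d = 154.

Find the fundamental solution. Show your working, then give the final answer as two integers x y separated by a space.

√154 → a₀=12, period (2,2,3,1,2,1,3,2,2,24); ℓ=10 even so k=9
i=0: a=12 ⇒ p=12, q=1
…
i=2: a=2 ⇒ p=62, q=5
i=3: a=3 ⇒ p=211, q=17
i=4: a=1 ⇒ p=273, q=22
…
i=6: a=1 ⇒ p=1030, q=83
…
i=8: a=2 ⇒ p=8724, q=703
i=9: a=2 ⇒ p=21295, q=1716
→ (21295, 1716).  Check: 21295²=453477025, 154·1716²=453477024, difference 1.

21295 1716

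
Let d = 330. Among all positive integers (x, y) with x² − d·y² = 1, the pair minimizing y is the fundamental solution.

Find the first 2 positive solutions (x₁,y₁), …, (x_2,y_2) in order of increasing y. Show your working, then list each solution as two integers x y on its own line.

109 6
23761 1308

[18; 6,36] for √330; ℓ=2 ⇒ convergent index 1
a_0=18:  p_0=18·1+0=18,  q_0=18·0+1=1
a_1=6:  p_1=6·18+1=109,  q_1=6·1+0=6
(x₁, y₁) = (109, 6);  109² − 330·6² = 1 ✓
(109+6√330)^2 = 23761 + 1308√330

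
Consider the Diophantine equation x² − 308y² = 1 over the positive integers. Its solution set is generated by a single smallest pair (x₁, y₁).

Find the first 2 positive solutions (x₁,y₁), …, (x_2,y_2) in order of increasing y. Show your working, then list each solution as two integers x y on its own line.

[17; 1,1,4,1,1,34] for √308; ℓ=6 ⇒ convergent index 5
i=0: a=17 ⇒ p=17, q=1
…
i=2: a=1 ⇒ p=35, q=2
…
i=4: a=1 ⇒ p=193, q=11
i=5: a=1 ⇒ p=351, q=20
(x₁, y₁) = (351, 20);  351² − 308·20² = 1 ✓
n=2: (351,20)∘(351,20) = (351·351+308·20·20, 351·20+20·351) = (246401,14040)

351 20
246401 14040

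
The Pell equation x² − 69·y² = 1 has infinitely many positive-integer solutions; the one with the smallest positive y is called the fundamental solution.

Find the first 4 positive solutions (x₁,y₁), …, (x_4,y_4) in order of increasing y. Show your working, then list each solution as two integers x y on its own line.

d=69: √d = [8; 3,3,1,4,1,3,3,16] (ℓ=8, even), read p_7/q_7
k=0  a_k=8  p_k/q_k = 8/1
…
k=6  a_k=3  p_k/q_k = 2384/287
k=7  a_k=3  p_k/q_k = 7775/936
→ (7775, 936).  Check: 7775²=60450625, 69·936²=60450624, difference 1.
(7775+936√69)^2 = 120901249 + 14554800√69
(7775+936√69)^3 = 1880014414175 + 226327139064√69
(7775+936√69)^4 = 29234224019520001 + 3519386997890400√69

7775 936
120901249 14554800
1880014414175 226327139064
29234224019520001 3519386997890400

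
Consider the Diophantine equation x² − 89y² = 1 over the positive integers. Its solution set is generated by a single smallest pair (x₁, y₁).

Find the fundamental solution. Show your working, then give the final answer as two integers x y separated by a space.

√89 = [9; 2,3,3,2,18, …], period ℓ=5 (odd) → k=9
i=0: a=9 ⇒ p=9, q=1
…
i=2: a=3 ⇒ p=66, q=7
i=3: a=3 ⇒ p=217, q=23
…
i=5: a=18 ⇒ p=9217, q=977
…
i=8: a=3 ⇒ p=216991, q=23001
i=9: a=2 ⇒ p=500001, q=53000
fundamental: x₁=500001, y₁=53000  (since 250001000001 − 89·2809000000 = 1)

500001 53000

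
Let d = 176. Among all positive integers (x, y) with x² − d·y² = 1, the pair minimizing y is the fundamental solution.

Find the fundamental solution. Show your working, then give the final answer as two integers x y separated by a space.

[13; 3,1,3,26] for √176; ℓ=4 ⇒ convergent index 3
step 0: (13, 1)  from 13·(1,0) + (0,1)
step 1: (40, 3)  from 3·(13,1) + (1,0)
step 2: (53, 4)  from 1·(40,3) + (13,1)
step 3: (199, 15)  from 3·(53,4) + (40,3)
fundamental: x₁=199, y₁=15  (since 39601 − 176·225 = 1)

199 15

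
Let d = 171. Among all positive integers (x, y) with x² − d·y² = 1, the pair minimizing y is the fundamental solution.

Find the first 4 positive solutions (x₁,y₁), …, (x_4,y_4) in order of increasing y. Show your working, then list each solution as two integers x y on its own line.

d=171: √d = [13; 13,26] (ℓ=2, even), read p_1/q_1
a_0=13:  p_0=13·1+0=13,  q_0=13·0+1=1
a_1=13:  p_1=13·13+1=170,  q_1=13·1+0=13
fundamental: x₁=170, y₁=13  (since 28900 − 171·169 = 1)
(170+13√171)^2 = 57799 + 4420√171
(170+13√171)^3 = 19651490 + 1502787√171
(170+13√171)^4 = 6681448801 + 510943160√171

170 13
57799 4420
19651490 1502787
6681448801 510943160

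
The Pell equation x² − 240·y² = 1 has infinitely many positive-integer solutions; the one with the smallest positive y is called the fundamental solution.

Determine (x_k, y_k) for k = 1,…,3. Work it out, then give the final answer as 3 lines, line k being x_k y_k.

31 2
1921 124
119071 7686

[15; 2,30] for √240; ℓ=2 ⇒ convergent index 1
k=0  a_k=15  p_k/q_k = 15/1
k=1  a_k=2  p_k/q_k = 31/2
fundamental: x₁=31, y₁=2  (since 961 − 240·4 = 1)
(31+2√240)^2 = 1921 + 124√240
(31+2√240)^3 = 119071 + 7686√240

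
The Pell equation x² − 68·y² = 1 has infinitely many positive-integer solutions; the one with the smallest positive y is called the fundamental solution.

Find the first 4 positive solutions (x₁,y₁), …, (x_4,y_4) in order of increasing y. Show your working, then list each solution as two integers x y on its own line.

33 4
2177 264
143649 17420
9478657 1149456

√68 → a₀=8, period (4,16); ℓ=2 even so k=1
k=0  a_k=8  p_k/q_k = 8/1
k=1  a_k=4  p_k/q_k = 33/4
fundamental: x₁=33, y₁=4  (since 1089 − 68·16 = 1)
(x_2, y_2) = (33·33 + 68·4·4, 33·4 + 4·33) = (2177, 264)
(x_3, y_3) = (33·2177 + 68·4·264, 33·264 + 4·2177) = (143649, 17420)
(x_4, y_4) = (33·143649 + 68·4·17420, 33·17420 + 4·143649) = (9478657, 1149456)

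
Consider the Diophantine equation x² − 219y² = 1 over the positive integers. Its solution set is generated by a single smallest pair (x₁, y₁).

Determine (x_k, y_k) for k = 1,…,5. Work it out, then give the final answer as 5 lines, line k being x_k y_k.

74 5
10951 740
1620674 109515
239848801 16207480
35496001874 2398597525

[14; 1,3,1,28] for √219; ℓ=4 ⇒ convergent index 3
k=0  a_k=14  p_k/q_k = 14/1
k=1  a_k=1  p_k/q_k = 15/1
k=2  a_k=3  p_k/q_k = 59/4
k=3  a_k=1  p_k/q_k = 74/5
→ (74, 5).  Check: 74²=5476, 219·5²=5475, difference 1.
n=2: (74,5)∘(74,5) = (74·74+219·5·5, 74·5+5·74) = (10951,740)
n=3: (10951,740)∘(74,5) = (74·10951+219·5·740, 74·740+5·10951) = (1620674,109515)
n=4: (1620674,109515)∘(74,5) = (74·1620674+219·5·109515, 74·109515+5·1620674) = (239848801,16207480)
n=5: (239848801,16207480)∘(74,5) = (74·239848801+219·5·16207480, 74·16207480+5·239848801) = (35496001874,2398597525)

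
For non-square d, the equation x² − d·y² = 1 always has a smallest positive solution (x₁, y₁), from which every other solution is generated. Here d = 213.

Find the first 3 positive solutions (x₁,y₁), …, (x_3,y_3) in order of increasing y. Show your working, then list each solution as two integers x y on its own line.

194399 13320
75581942401 5178789360
29386108041429599 2013502945575960

[14; 1,1,2,6,1,8,1,6,2,1,1,28] for √213; ℓ=12 ⇒ convergent index 11
k=0  a_k=14  p_k/q_k = 14/1
…
k=3  a_k=2  p_k/q_k = 73/5
…
k=6  a_k=8  p_k/q_k = 4787/328
…
k=10  a_k=1  p_k/q_k = 115574/7919
k=11  a_k=1  p_k/q_k = 194399/13320
fundamental: x₁=194399, y₁=13320  (since 37790971201 − 213·177422400 = 1)
n=2: (194399,13320)∘(194399,13320) = (194399·194399+213·13320·13320, 194399·13320+13320·194399) = (75581942401,5178789360)
n=3: (75581942401,5178789360)∘(194399,13320) = (194399·75581942401+213·13320·5178789360, 194399·5178789360+13320·75581942401) = (29386108041429599,2013502945575960)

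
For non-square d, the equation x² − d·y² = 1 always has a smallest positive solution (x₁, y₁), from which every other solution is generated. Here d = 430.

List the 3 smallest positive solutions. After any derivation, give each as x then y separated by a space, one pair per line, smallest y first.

2862251 138030
16384961574001 790153011060
93795745300289010251 4523232492118854090

√430 → a₀=20, period (1,2,1,3,1,…,2,1,40); ℓ=14 even so k=13
a_0=20:  p_0=20·1+0=20,  q_0=20·0+1=1
a_1=1:  p_1=1·20+1=21,  q_1=1·1+0=1
a_2=2:  p_2=2·21+20=62,  q_2=2·1+1=3
…
a_4=3:  p_4=3·83+62=311,  q_4=3·4+3=15
a_5=1:  p_5=1·311+83=394,  q_5=1·15+4=19
a_6=6:  p_6=6·394+311=2675,  q_6=6·19+15=129
…
a_10=3:  p_10=3·155233+133439=599138,  q_10=3·7486+6435=28893
a_11=1:  p_11=1·599138+155233=754371,  q_11=1·28893+7486=36379
a_12=2:  p_12=2·754371+599138=2107880,  q_12=2·36379+28893=101651
a_13=1:  p_13=1·2107880+754371=2862251,  q_13=1·101651+36379=138030
fundamental: x₁=2862251, y₁=138030  (since 8192480787001 − 430·19052280900 = 1)
k=2:  x_2 = 2862251·2862251+430·138030·138030 = 16384961574001,  y_2 = 2862251·138030+138030·2862251 = 790153011060
k=3:  x_3 = 2862251·16384961574001+430·138030·790153011060 = 93795745300289010251,  y_3 = 2862251·790153011060+138030·16384961574001 = 4523232492118854090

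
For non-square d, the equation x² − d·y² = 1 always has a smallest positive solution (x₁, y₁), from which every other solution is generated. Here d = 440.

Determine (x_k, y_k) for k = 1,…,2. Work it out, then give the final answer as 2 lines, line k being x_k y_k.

√440 → a₀=20, period (1,40); ℓ=2 even so k=1
step 0: (20, 1)  from 20·(1,0) + (0,1)
step 1: (21, 1)  from 1·(20,1) + (1,0)
(x₁, y₁) = (21, 1);  21² − 440·1² = 1 ✓
(21+1√440)^2 = 881 + 42√440

21 1
881 42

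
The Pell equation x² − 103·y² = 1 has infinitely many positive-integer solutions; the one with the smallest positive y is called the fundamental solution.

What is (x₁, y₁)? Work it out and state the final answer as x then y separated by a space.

√103 = [10; 6,1,2,1,1,9,1,1,2,1,6,20, …], period ℓ=12 (even) → k=11
i=0: a=10 ⇒ p=10, q=1
i=1: a=6 ⇒ p=61, q=6
…
i=3: a=2 ⇒ p=203, q=20
…
i=6: a=9 ⇒ p=4567, q=450
i=7: a=1 ⇒ p=5044, q=497
i=8: a=1 ⇒ p=9611, q=947
i=9: a=2 ⇒ p=24266, q=2391
i=10: a=1 ⇒ p=33877, q=3338
i=11: a=6 ⇒ p=227528, q=22419
→ (227528, 22419).  Check: 227528²=51768990784, 103·22419²=51768990783, difference 1.

227528 22419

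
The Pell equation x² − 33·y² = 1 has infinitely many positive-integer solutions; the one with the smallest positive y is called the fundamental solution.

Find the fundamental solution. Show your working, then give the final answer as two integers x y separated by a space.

√33 → a₀=5, period (1,2,1,10); ℓ=4 even so k=3
i=0: a=5 ⇒ p=5, q=1
…
i=2: a=2 ⇒ p=17, q=3
i=3: a=1 ⇒ p=23, q=4
(x₁, y₁) = (23, 4);  23² − 33·4² = 1 ✓

23 4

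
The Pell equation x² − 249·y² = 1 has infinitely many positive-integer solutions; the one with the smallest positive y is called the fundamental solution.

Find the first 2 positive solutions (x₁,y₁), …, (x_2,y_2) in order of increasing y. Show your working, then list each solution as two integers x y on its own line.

[15; 1,3,1,1,5,…,3,1,30] for √249; ℓ=16 ⇒ convergent index 15
a_0=15:  p_0=15·1+0=15,  q_0=15·0+1=1
a_1=1:  p_1=1·15+1=16,  q_1=1·1+0=1
…
a_6=1:  p_6=1·789+142=931,  q_6=1·50+9=59
a_7=3:  p_7=3·931+789=3582,  q_7=3·59+50=227
…
a_10=1:  p_10=1·113835+36751=150586,  q_10=1·7214+2329=9543
…
a_13=1:  p_13=1·1017351+866765=1884116,  q_13=1·64472+54929=119401
a_14=3:  p_14=3·1884116+1017351=6669699,  q_14=3·119401+64472=422675
a_15=1:  p_15=1·6669699+1884116=8553815,  q_15=1·422675+119401=542076
→ (8553815, 542076).  Check: 8553815²=73167751054225, 249·542076²=73167751054224, difference 1.
(x_2, y_2) = (8553815·8553815 + 249·542076·542076, 8553815·542076 + 542076·8553815) = (146335502108449, 9273635639880)

8553815 542076
146335502108449 9273635639880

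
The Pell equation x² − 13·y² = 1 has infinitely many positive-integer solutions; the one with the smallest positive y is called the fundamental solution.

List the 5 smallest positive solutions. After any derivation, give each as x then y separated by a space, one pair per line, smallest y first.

√13 = [3; 1,1,1,1,6, …], period ℓ=5 (odd) → k=9
k=0  a_k=3  p_k/q_k = 3/1
k=1  a_k=1  p_k/q_k = 4/1
…
k=8  a_k=1  p_k/q_k = 393/109
k=9  a_k=1  p_k/q_k = 649/180
fundamental: x₁=649, y₁=180  (since 421201 − 13·32400 = 1)
(649+180√13)^2 = 842401 + 233640√13
(649+180√13)^3 = 1093435849 + 303264540√13
(649+180√13)^4 = 1419278889601 + 393637139280√13
(649+180√13)^5 = 1842222905266249 + 510940703520900√13

649 180
842401 233640
1093435849 303264540
1419278889601 393637139280
1842222905266249 510940703520900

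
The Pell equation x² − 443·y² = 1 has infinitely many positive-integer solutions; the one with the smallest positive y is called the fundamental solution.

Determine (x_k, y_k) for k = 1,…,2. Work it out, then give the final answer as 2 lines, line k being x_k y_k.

√443 = [21; 21,42, …], period ℓ=2 (even) → k=1
a_0=21:  p_0=21·1+0=21,  q_0=21·0+1=1
a_1=21:  p_1=21·21+1=442,  q_1=21·1+0=21
fundamental: x₁=442, y₁=21  (since 195364 − 443·441 = 1)
(442+21√443)^2 = 390727 + 18564√443

442 21
390727 18564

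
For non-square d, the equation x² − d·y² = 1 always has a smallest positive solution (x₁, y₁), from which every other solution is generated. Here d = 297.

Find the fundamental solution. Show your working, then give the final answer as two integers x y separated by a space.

[17; 4,3,1,1,2,1,1,3,4,34] for √297; ℓ=10 ⇒ convergent index 9
a_0=17:  p_0=17·1+0=17,  q_0=17·0+1=1
…
a_2=3:  p_2=3·69+17=224,  q_2=3·4+1=13
…
a_6=1:  p_6=1·1327+517=1844,  q_6=1·77+30=107
a_7=1:  p_7=1·1844+1327=3171,  q_7=1·107+77=184
a_8=3:  p_8=3·3171+1844=11357,  q_8=3·184+107=659
a_9=4:  p_9=4·11357+3171=48599,  q_9=4·659+184=2820
(x₁, y₁) = (48599, 2820);  48599² − 297·2820² = 1 ✓

48599 2820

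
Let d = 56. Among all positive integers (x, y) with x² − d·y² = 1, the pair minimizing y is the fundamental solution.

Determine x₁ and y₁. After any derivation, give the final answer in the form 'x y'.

15 2

d=56: √d = [7; 2,14] (ℓ=2, even), read p_1/q_1
k=0  a_k=7  p_k/q_k = 7/1
k=1  a_k=2  p_k/q_k = 15/2
(x₁, y₁) = (15, 2);  15² − 56·2² = 1 ✓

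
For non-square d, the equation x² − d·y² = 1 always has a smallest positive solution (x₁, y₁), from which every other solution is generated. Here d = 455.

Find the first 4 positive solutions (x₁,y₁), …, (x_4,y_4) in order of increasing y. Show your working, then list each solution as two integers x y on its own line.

√455 → a₀=21, period (3,42); ℓ=2 even so k=1
a_0=21:  p_0=21·1+0=21,  q_0=21·0+1=1
a_1=3:  p_1=3·21+1=64,  q_1=3·1+0=3
fundamental: x₁=64, y₁=3  (since 4096 − 455·9 = 1)
n=2: (64,3)∘(64,3) = (64·64+455·3·3, 64·3+3·64) = (8191,384)
n=3: (8191,384)∘(64,3) = (64·8191+455·3·384, 64·384+3·8191) = (1048384,49149)
n=4: (1048384,49149)∘(64,3) = (64·1048384+455·3·49149, 64·49149+3·1048384) = (134184961,6290688)

64 3
8191 384
1048384 49149
134184961 6290688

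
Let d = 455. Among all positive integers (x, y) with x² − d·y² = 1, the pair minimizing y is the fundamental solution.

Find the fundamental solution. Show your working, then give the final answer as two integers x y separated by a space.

√455 → a₀=21, period (3,42); ℓ=2 even so k=1
step 0: (21, 1)  from 21·(1,0) + (0,1)
step 1: (64, 3)  from 3·(21,1) + (1,0)
(x₁, y₁) = (64, 3);  64² − 455·3² = 1 ✓

64 3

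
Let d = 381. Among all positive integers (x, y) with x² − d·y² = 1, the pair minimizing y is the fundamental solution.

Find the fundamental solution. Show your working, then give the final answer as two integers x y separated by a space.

1015 52

d=381: √d = [19; 1,1,12,1,1,38] (ℓ=6, even), read p_5/q_5
k=0  a_k=19  p_k/q_k = 19/1
…
k=2  a_k=1  p_k/q_k = 39/2
…
k=4  a_k=1  p_k/q_k = 527/27
k=5  a_k=1  p_k/q_k = 1015/52
(x₁, y₁) = (1015, 52);  1015² − 381·52² = 1 ✓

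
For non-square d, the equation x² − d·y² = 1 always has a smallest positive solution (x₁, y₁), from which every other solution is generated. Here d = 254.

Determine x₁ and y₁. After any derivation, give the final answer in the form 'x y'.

d=254: √d = [15; 1,14,1,30] (ℓ=4, even), read p_3/q_3
step 0: (15, 1)  from 15·(1,0) + (0,1)
step 1: (16, 1)  from 1·(15,1) + (1,0)
step 2: (239, 15)  from 14·(16,1) + (15,1)
step 3: (255, 16)  from 1·(239,15) + (16,1)
→ (255, 16).  Check: 255²=65025, 254·16²=65024, difference 1.

255 16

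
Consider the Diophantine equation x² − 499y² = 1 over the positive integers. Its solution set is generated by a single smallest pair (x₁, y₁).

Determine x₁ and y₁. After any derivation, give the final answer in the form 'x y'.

4490 201

[22; 2,1,21,1,2,44] for √499; ℓ=6 ⇒ convergent index 5
i=0: a=22 ⇒ p=22, q=1
i=1: a=2 ⇒ p=45, q=2
i=2: a=1 ⇒ p=67, q=3
i=3: a=21 ⇒ p=1452, q=65
i=4: a=1 ⇒ p=1519, q=68
i=5: a=2 ⇒ p=4490, q=201
fundamental: x₁=4490, y₁=201  (since 20160100 − 499·40401 = 1)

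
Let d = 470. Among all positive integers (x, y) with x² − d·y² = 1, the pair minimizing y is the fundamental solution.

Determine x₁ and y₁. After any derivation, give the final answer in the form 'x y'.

1691 78

d=470: √d = [21; 1,2,8,2,1,42] (ℓ=6, even), read p_5/q_5
step 0: (21, 1)  from 21·(1,0) + (0,1)
step 1: (22, 1)  from 1·(21,1) + (1,0)
…
step 4: (1149, 53)  from 2·(542,25) + (65,3)
step 5: (1691, 78)  from 1·(1149,53) + (542,25)
→ (1691, 78).  Check: 1691²=2859481, 470·78²=2859480, difference 1.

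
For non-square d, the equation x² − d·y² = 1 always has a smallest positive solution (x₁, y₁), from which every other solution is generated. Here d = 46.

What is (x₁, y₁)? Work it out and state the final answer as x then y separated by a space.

24335 3588

d=46: √d = [6; 1,3,1,1,2,6,2,1,1,3,1,12] (ℓ=12, even), read p_11/q_11
a_0=6:  p_0=6·1+0=6,  q_0=6·0+1=1
…
a_2=3:  p_2=3·7+6=27,  q_2=3·1+1=4
a_3=1:  p_3=1·27+7=34,  q_3=1·4+1=5
a_4=1:  p_4=1·34+27=61,  q_4=1·5+4=9
…
a_6=6:  p_6=6·156+61=997,  q_6=6·23+9=147
a_7=2:  p_7=2·997+156=2150,  q_7=2·147+23=317
a_8=1:  p_8=1·2150+997=3147,  q_8=1·317+147=464
a_9=1:  p_9=1·3147+2150=5297,  q_9=1·464+317=781
a_10=3:  p_10=3·5297+3147=19038,  q_10=3·781+464=2807
a_11=1:  p_11=1·19038+5297=24335,  q_11=1·2807+781=3588
→ (24335, 3588).  Check: 24335²=592192225, 46·3588²=592192224, difference 1.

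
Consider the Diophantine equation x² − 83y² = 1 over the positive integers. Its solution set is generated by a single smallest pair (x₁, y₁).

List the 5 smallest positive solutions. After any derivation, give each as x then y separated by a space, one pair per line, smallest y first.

√83 → a₀=9, period (9,18); ℓ=2 even so k=1
step 0: (9, 1)  from 9·(1,0) + (0,1)
step 1: (82, 9)  from 9·(9,1) + (1,0)
fundamental: x₁=82, y₁=9  (since 6724 − 83·81 = 1)
k=2:  x_2 = 82·82+83·9·9 = 13447,  y_2 = 82·9+9·82 = 1476
k=3:  x_3 = 82·13447+83·9·1476 = 2205226,  y_3 = 82·1476+9·13447 = 242055
k=4:  x_4 = 82·2205226+83·9·242055 = 361643617,  y_4 = 82·242055+9·2205226 = 39695544
k=5:  x_5 = 82·361643617+83·9·39695544 = 59307347962,  y_5 = 82·39695544+9·361643617 = 6509827161

82 9
13447 1476
2205226 242055
361643617 39695544
59307347962 6509827161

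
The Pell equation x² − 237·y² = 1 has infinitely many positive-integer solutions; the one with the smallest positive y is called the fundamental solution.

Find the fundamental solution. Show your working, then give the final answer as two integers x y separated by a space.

228151 14820

√237 → a₀=15, period (2,1,1,7,10,7,1,1,2,30); ℓ=10 even so k=9
step 0: (15, 1)  from 15·(1,0) + (0,1)
step 1: (31, 2)  from 2·(15,1) + (1,0)
…
step 4: (585, 38)  from 7·(77,5) + (46,3)
…
step 8: (90075, 5851)  from 1·(48001,3118) + (42074,2733)
step 9: (228151, 14820)  from 2·(90075,5851) + (48001,3118)
fundamental: x₁=228151, y₁=14820  (since 52052878801 − 237·219632400 = 1)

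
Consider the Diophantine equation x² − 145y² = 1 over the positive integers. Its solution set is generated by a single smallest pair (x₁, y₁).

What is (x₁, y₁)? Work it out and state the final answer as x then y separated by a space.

√145 → a₀=12, period (24); ℓ=1 odd so k=1
step 0: (12, 1)  from 12·(1,0) + (0,1)
step 1: (289, 24)  from 24·(12,1) + (1,0)
→ (289, 24).  Check: 289²=83521, 145·24²=83520, difference 1.

289 24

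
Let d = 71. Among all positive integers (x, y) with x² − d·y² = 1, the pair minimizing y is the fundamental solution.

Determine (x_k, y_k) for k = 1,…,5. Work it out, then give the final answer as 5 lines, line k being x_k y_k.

3480 413
24220799 2874480
168576757560 20006380387
1173294208396801 139244404619040
8166127521864977400 969141036142138013

[8; 2,2,1,7,1,2,2,16] for √71; ℓ=8 ⇒ convergent index 7
a_0=8:  p_0=8·1+0=8,  q_0=8·0+1=1
a_1=2:  p_1=2·8+1=17,  q_1=2·1+0=2
a_2=2:  p_2=2·17+8=42,  q_2=2·2+1=5
a_3=1:  p_3=1·42+17=59,  q_3=1·5+2=7
a_4=7:  p_4=7·59+42=455,  q_4=7·7+5=54
…
a_6=2:  p_6=2·514+455=1483,  q_6=2·61+54=176
a_7=2:  p_7=2·1483+514=3480,  q_7=2·176+61=413
→ (3480, 413).  Check: 3480²=12110400, 71·413²=12110399, difference 1.
k=2:  x_2 = 3480·3480+71·413·413 = 24220799,  y_2 = 3480·413+413·3480 = 2874480
k=3:  x_3 = 3480·24220799+71·413·2874480 = 168576757560,  y_3 = 3480·2874480+413·24220799 = 20006380387
k=4:  x_4 = 3480·168576757560+71·413·20006380387 = 1173294208396801,  y_4 = 3480·20006380387+413·168576757560 = 139244404619040
k=5:  x_5 = 3480·1173294208396801+71·413·139244404619040 = 8166127521864977400,  y_5 = 3480·139244404619040+413·1173294208396801 = 969141036142138013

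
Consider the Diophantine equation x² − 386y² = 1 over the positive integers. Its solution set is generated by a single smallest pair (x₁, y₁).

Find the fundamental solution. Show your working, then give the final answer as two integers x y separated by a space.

√386 → a₀=19, period (1,1,1,4,1,18,1,4,1,1,1,38); ℓ=12 even so k=11
a_0=19:  p_0=19·1+0=19,  q_0=19·0+1=1
…
a_3=1:  p_3=1·39+20=59,  q_3=1·2+1=3
…
a_5=1:  p_5=1·275+59=334,  q_5=1·14+3=17
…
a_7=1:  p_7=1·6287+334=6621,  q_7=1·320+17=337
a_8=4:  p_8=4·6621+6287=32771,  q_8=4·337+320=1668
a_9=1:  p_9=1·32771+6621=39392,  q_9=1·1668+337=2005
a_10=1:  p_10=1·39392+32771=72163,  q_10=1·2005+1668=3673
a_11=1:  p_11=1·72163+39392=111555,  q_11=1·3673+2005=5678
fundamental: x₁=111555, y₁=5678  (since 12444518025 − 386·32239684 = 1)

111555 5678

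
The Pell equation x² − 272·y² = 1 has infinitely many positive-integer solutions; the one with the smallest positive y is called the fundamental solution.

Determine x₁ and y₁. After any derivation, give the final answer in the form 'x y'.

√272 = [16; 2,32, …], period ℓ=2 (even) → k=1
k=0  a_k=16  p_k/q_k = 16/1
k=1  a_k=2  p_k/q_k = 33/2
→ (33, 2).  Check: 33²=1089, 272·2²=1088, difference 1.

33 2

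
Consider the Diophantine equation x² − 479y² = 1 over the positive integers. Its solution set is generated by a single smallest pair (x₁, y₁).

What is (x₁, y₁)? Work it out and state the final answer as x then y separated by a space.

2989440 136591

[21; 1,7,1,3,2,21,2,3,1,7,1,42] for √479; ℓ=12 ⇒ convergent index 11
k=0  a_k=21  p_k/q_k = 21/1
k=1  a_k=1  p_k/q_k = 22/1
k=2  a_k=7  p_k/q_k = 175/8
k=3  a_k=1  p_k/q_k = 197/9
k=4  a_k=3  p_k/q_k = 766/35
k=5  a_k=2  p_k/q_k = 1729/79
k=6  a_k=21  p_k/q_k = 37075/1694
…
k=10  a_k=7  p_k/q_k = 2648849/121029
k=11  a_k=1  p_k/q_k = 2989440/136591
→ (2989440, 136591).  Check: 2989440²=8936751513600, 479·136591²=8936751513599, difference 1.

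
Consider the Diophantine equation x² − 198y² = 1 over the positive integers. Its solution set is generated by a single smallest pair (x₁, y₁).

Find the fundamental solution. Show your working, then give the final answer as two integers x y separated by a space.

√198 → a₀=14, period (14,28); ℓ=2 even so k=1
k=0  a_k=14  p_k/q_k = 14/1
k=1  a_k=14  p_k/q_k = 197/14
fundamental: x₁=197, y₁=14  (since 38809 − 198·196 = 1)

197 14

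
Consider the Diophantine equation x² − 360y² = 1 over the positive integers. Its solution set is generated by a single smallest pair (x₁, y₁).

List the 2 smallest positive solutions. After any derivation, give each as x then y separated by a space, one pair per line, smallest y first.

19 1
721 38

√360 → a₀=18, period (1,36); ℓ=2 even so k=1
k=0  a_k=18  p_k/q_k = 18/1
k=1  a_k=1  p_k/q_k = 19/1
(x₁, y₁) = (19, 1);  19² − 360·1² = 1 ✓
(19+1√360)^2 = 721 + 38√360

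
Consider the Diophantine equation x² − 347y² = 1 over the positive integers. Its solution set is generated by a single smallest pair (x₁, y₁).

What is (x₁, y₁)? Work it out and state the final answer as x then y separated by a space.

641602 34443

√347 = [18; 1,1,1,2,4,…,1,1,36, …], period ℓ=14 (even) → k=13
a_0=18:  p_0=18·1+0=18,  q_0=18·0+1=1
…
a_2=1:  p_2=1·19+18=37,  q_2=1·1+1=2
…
a_4=2:  p_4=2·56+37=149,  q_4=2·3+2=8
a_5=4:  p_5=4·149+56=652,  q_5=4·8+3=35
a_6=1:  p_6=1·652+149=801,  q_6=1·35+8=43
a_7=17:  p_7=17·801+652=14269,  q_7=17·43+35=766
a_8=1:  p_8=1·14269+801=15070,  q_8=1·766+43=809
…
a_10=2:  p_10=2·74549+15070=164168,  q_10=2·4002+809=8813
a_11=1:  p_11=1·164168+74549=238717,  q_11=1·8813+4002=12815
a_12=1:  p_12=1·238717+164168=402885,  q_12=1·12815+8813=21628
a_13=1:  p_13=1·402885+238717=641602,  q_13=1·21628+12815=34443
→ (641602, 34443).  Check: 641602²=411653126404, 347·34443²=411653126403, difference 1.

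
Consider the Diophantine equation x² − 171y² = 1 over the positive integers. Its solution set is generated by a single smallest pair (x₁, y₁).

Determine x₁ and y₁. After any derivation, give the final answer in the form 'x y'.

170 13

[13; 13,26] for √171; ℓ=2 ⇒ convergent index 1
step 0: (13, 1)  from 13·(1,0) + (0,1)
step 1: (170, 13)  from 13·(13,1) + (1,0)
→ (170, 13).  Check: 170²=28900, 171·13²=28899, difference 1.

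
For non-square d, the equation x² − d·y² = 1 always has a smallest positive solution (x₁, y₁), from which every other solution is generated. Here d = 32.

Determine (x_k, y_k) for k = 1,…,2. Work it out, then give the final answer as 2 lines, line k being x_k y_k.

17 3
577 102

√32 = [5; 1,1,1,10, …], period ℓ=4 (even) → k=3
i=0: a=5 ⇒ p=5, q=1
i=1: a=1 ⇒ p=6, q=1
i=2: a=1 ⇒ p=11, q=2
i=3: a=1 ⇒ p=17, q=3
(x₁, y₁) = (17, 3);  17² − 32·3² = 1 ✓
k=2:  x_2 = 17·17+32·3·3 = 577,  y_2 = 17·3+3·17 = 102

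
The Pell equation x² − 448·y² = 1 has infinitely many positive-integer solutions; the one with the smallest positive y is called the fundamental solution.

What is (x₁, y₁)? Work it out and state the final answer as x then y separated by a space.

√448 → a₀=21, period (6,42); ℓ=2 even so k=1
k=0  a_k=21  p_k/q_k = 21/1
k=1  a_k=6  p_k/q_k = 127/6
(x₁, y₁) = (127, 6);  127² − 448·6² = 1 ✓

127 6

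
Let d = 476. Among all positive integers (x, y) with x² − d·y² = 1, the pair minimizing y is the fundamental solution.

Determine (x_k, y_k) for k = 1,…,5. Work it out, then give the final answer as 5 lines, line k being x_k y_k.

28799 1320
1658764801 76029360
95541534979199 4379139075960
5503001330073139201 252229652421114720
316961870514011136719999 14527923515772226566600

[21; 1,4,2,10,2,4,1,42] for √476; ℓ=8 ⇒ convergent index 7
i=0: a=21 ⇒ p=21, q=1
…
i=2: a=4 ⇒ p=109, q=5
i=3: a=2 ⇒ p=240, q=11
…
i=5: a=2 ⇒ p=5258, q=241
i=6: a=4 ⇒ p=23541, q=1079
i=7: a=1 ⇒ p=28799, q=1320
(x₁, y₁) = (28799, 1320);  28799² − 476·1320² = 1 ✓
n=2: (28799,1320)∘(28799,1320) = (28799·28799+476·1320·1320, 28799·1320+1320·28799) = (1658764801,76029360)
n=3: (1658764801,76029360)∘(28799,1320) = (28799·1658764801+476·1320·76029360, 28799·76029360+1320·1658764801) = (95541534979199,4379139075960)
n=4: (95541534979199,4379139075960)∘(28799,1320) = (28799·95541534979199+476·1320·4379139075960, 28799·4379139075960+1320·95541534979199) = (5503001330073139201,252229652421114720)
n=5: (5503001330073139201,252229652421114720)∘(28799,1320) = (28799·5503001330073139201+476·1320·252229652421114720, 28799·252229652421114720+1320·5503001330073139201) = (316961870514011136719999,14527923515772226566600)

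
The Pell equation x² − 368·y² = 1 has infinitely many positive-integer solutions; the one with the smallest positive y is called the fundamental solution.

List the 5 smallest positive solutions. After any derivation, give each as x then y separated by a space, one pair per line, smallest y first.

1151 60
2649601 138120
6099380351 317952180
14040770918401 731925780240
32321848554778751 1684892828160300

[19; 5,2,5,38] for √368; ℓ=4 ⇒ convergent index 3
a_0=19:  p_0=19·1+0=19,  q_0=19·0+1=1
a_1=5:  p_1=5·19+1=96,  q_1=5·1+0=5
a_2=2:  p_2=2·96+19=211,  q_2=2·5+1=11
a_3=5:  p_3=5·211+96=1151,  q_3=5·11+5=60
fundamental: x₁=1151, y₁=60  (since 1324801 − 368·3600 = 1)
(1151+60√368)^2 = 2649601 + 138120√368
(1151+60√368)^3 = 6099380351 + 317952180√368
(1151+60√368)^4 = 14040770918401 + 731925780240√368
(1151+60√368)^5 = 32321848554778751 + 1684892828160300√368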